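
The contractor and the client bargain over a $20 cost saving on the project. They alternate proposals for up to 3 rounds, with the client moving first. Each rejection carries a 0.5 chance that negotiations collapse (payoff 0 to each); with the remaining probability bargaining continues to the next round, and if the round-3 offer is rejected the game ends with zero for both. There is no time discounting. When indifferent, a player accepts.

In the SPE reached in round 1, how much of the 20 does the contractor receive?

Round 3 (the client proposes): rejection yields 0 for the contractor; the client offers 0 and keeps 20.
Round 2 (the contractor proposes): rejecting gives the client an expected 0.5 × 20 = 10; the contractor offers that and keeps 10.
Round 1 (the client proposes): rejecting gives the contractor an expected 0.5 × 10 = 5. The client offers 5 and keeps 20 − 5 = 15.

5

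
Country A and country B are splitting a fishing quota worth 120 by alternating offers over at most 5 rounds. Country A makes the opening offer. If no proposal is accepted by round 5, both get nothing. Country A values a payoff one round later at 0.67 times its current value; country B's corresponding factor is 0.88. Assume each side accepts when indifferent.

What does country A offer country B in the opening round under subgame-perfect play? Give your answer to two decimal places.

55.39

Round 5 (country A proposes): rejection yields 0 for country B; country A offers 0 and keeps 120.
Round 4 (country B proposes): country A can get 120 next round, worth 0.67 × 120 = 80.4 now, so country B offers 80.4, keeping 39.6.
Round 3 (country A proposes): country B can get 39.6 next round, worth 0.88 × 39.6 = 34.848 now, so country A offers 34.848, keeping 85.152.
Round 2 (country B proposes): country A can get 85.152 next round, worth 0.67 × 85.152 = 57.05184 now, so country B offers 57.05184, keeping 62.94816.
Round 1 (country A proposes): country B can get 62.94816 next round, worth 0.88 × 62.94816 = 55.3943808 now; country A offers that and keeps 64.6056192.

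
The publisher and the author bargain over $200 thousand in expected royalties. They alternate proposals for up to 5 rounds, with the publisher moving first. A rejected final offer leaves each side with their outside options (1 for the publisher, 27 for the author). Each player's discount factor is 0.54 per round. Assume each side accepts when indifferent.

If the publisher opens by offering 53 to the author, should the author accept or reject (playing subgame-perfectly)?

Reject

Work out the author's continuation value if the offer is rejected.
Round 5 (the publisher proposes): the author gets 27 if talks fail, so the publisher offers 27 and keeps 173.
Round 4 (the author proposes): the publisher can get 173 next round, worth 0.54 × 173 = 93.42 now. The author offers 93.42 and keeps 200 − 93.42 = 106.58.
Round 3 (the publisher proposes): the author can get 106.58 next round, worth 0.54 × 106.58 = 57.5532 now, so the publisher offers 57.5532, keeping 142.4468.
Round 2 (the author proposes): the publisher can get 142.4468 next round, worth 0.54 × 142.4468 = 76.921272 now. The author offers 76.921272 and keeps 200 − 76.921272 = 123.078728.
So by rejecting in round 1, the author gets 123.078728 next round, worth 0.54 × 123.078728 = 66.46251312 now.
Offer 53 < 66.46251312, so the author rejects.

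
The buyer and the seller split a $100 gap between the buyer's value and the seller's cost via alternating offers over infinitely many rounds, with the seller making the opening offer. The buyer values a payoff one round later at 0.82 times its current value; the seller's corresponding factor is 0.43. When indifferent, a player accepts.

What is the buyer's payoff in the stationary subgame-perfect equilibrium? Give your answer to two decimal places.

In a stationary SPE each proposer offers the other exactly their discounted continuation value.
If the seller keeps x when proposing and the buyer keeps y when proposing, then x = 100 − 0.82y and y = 100 − 0.43x.
Solving: x = 100(1 − 0.82) / (1 − 0.43·0.82) = 18 / 0.6474 ≈ 27.8035.
The buyer gets 100 − 27.8035 ≈ 72.1965.

72.20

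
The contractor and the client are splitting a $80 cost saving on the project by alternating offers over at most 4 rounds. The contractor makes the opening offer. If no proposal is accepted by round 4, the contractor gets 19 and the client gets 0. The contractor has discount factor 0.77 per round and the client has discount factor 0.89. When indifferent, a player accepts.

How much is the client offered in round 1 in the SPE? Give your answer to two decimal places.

By backward induction:
Round 4 (the client proposes): the contractor gets 19 if talks fail, so the client offers 19 and keeps 61.
Round 3 (the contractor proposes): the client can get 61 next round, worth 0.89 × 61 = 54.29 now, so the contractor offers 54.29, keeping 25.71.
Round 2 (the client proposes): the contractor can get 25.71 next round, worth 0.77 × 25.71 = 19.7967 now; the client offers that and keeps 60.2033.
Round 1 (the contractor proposes): the client can get 60.2033 next round, worth 0.89 × 60.2033 = 53.580937 now; the contractor offers that and keeps 26.419063.

53.58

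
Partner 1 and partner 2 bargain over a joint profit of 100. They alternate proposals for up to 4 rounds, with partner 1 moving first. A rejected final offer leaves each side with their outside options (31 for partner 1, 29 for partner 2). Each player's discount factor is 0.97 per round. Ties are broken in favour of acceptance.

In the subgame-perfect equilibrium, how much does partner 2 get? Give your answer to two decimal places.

65.88

Round 4 (partner 2 proposes): partner 1 gets 31 if talks fail, so partner 2 offers 31 and keeps 69.
Round 3 (partner 1 proposes): partner 2 can get 69 next round, worth 0.97 × 69 = 66.93 now. Partner 1 offers 66.93 and keeps 100 − 66.93 = 33.07.
Round 2 (partner 2 proposes): partner 1 can get 33.07 next round, worth 0.97 × 33.07 = 32.0779 now, so partner 2 offers 32.0779, keeping 67.9221.
Round 1 (partner 1 proposes): partner 2 can get 67.9221 next round, worth 0.97 × 67.9221 = 65.884437 now. Partner 1 offers 65.884437 and keeps 100 − 65.884437 = 34.115563.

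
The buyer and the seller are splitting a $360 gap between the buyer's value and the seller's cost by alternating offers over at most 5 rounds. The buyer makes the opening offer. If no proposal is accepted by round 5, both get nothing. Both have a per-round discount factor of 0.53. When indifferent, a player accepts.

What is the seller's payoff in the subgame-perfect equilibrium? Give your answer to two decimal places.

Round 5 (the buyer proposes): the seller will accept anything ≥ 0, so the buyer offers 0 and keeps 360.
Round 4 (the seller proposes): the buyer can get 360 next round, worth 0.53 × 360 = 190.8 now. The seller offers 190.8 and keeps 360 − 190.8 = 169.2.
Round 3 (the buyer proposes): the seller can get 169.2 next round, worth 0.53 × 169.2 = 89.676 now; the buyer offers that and keeps 270.324.
Round 2 (the seller proposes): the buyer can get 270.324 next round, worth 0.53 × 270.324 = 143.27172 now. The seller offers 143.27172 and keeps 360 − 143.27172 = 216.72828.
Round 1 (the buyer proposes): the seller can get 216.72828 next round, worth 0.53 × 216.72828 = 114.8659884 now, so the buyer offers 114.8659884, keeping 245.1340116.

114.87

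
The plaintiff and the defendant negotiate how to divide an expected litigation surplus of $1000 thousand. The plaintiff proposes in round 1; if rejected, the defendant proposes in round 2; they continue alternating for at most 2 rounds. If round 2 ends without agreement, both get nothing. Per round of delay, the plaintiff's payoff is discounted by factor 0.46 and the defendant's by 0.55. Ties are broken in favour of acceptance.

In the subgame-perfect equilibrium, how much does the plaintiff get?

Round 2 (the defendant proposes): rejection yields 0 for the plaintiff; the defendant offers 0 and keeps 1000.
Round 1 (the plaintiff proposes): the defendant can get 1000 next round, worth 0.55 × 1000 = 550 now; the plaintiff offers that and keeps 450.

450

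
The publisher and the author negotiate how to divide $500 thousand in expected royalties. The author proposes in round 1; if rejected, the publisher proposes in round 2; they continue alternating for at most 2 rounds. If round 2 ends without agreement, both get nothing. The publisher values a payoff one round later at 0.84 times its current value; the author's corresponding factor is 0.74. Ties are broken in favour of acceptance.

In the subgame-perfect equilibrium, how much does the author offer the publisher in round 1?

Round 2 (the publisher proposes): the author will accept anything ≥ 0, so the publisher offers 0 and keeps 500.
Round 1 (the author proposes): the publisher can get 500 next round, worth 0.84 × 500 = 420 now; the author offers that and keeps 80.

420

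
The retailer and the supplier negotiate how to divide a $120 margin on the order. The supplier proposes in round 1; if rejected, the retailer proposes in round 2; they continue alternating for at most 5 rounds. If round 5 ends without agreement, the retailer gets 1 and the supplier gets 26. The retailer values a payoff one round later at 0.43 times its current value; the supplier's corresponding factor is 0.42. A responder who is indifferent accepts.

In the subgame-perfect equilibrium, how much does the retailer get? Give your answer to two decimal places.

35.37

Solve by backward induction from round 5.
Round 5 (the supplier proposes): the retailer gets 1 if talks fail, so the supplier offers 1 and keeps 119.
Round 4 (the retailer proposes): the supplier can get 119 next round, worth 0.42 × 119 = 49.98 now. The retailer offers 49.98 and keeps 120 − 49.98 = 70.02.
Round 3 (the supplier proposes): the retailer can get 70.02 next round, worth 0.43 × 70.02 = 30.1086 now. The supplier offers 30.1086 and keeps 120 − 30.1086 = 89.8914.
Round 2 (the retailer proposes): the supplier can get 89.8914 next round, worth 0.42 × 89.8914 = 37.754388 now, so the retailer offers 37.754388, keeping 82.245612.
Round 1 (the supplier proposes): the retailer can get 82.245612 next round, worth 0.43 × 82.245612 = 35.36561316 now. The supplier offers 35.36561316 and keeps 120 − 35.36561316 = 84.63438684.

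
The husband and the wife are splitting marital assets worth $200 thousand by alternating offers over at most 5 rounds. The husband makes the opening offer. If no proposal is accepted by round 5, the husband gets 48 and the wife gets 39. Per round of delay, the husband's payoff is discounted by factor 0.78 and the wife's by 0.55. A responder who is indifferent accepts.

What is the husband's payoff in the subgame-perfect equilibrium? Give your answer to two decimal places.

By backward induction:
Round 5 (the husband proposes): the wife gets 39 if talks fail, so the husband offers 39 and keeps 161.
Round 4 (the wife proposes): the husband can get 161 next round, worth 0.78 × 161 = 125.58 now; the wife offers that and keeps 74.42.
Round 3 (the husband proposes): the wife can get 74.42 next round, worth 0.55 × 74.42 = 40.931 now. The husband offers 40.931 and keeps 200 − 40.931 = 159.069.
Round 2 (the wife proposes): the husband can get 159.069 next round, worth 0.78 × 159.069 = 124.07382 now, so the wife offers 124.07382, keeping 75.92618.
Round 1 (the husband proposes): the wife can get 75.92618 next round, worth 0.55 × 75.92618 = 41.759399 now, so the husband offers 41.759399, keeping 158.240601.

158.24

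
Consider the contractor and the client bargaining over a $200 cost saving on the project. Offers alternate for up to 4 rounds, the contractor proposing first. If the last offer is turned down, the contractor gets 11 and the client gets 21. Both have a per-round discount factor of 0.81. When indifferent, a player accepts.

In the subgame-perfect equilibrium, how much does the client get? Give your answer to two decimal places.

131.22

Round 4 (the client proposes): the contractor gets 11 if talks fail, so the client offers 11 and keeps 189.
Round 3 (the contractor proposes): the client can get 189 next round, worth 0.81 × 189 = 153.09 now; the contractor offers that and keeps 46.91.
Round 2 (the client proposes): the contractor can get 46.91 next round, worth 0.81 × 46.91 = 37.9971 now. The client offers 37.9971 and keeps 200 − 37.9971 = 162.0029.
Round 1 (the contractor proposes): the client can get 162.0029 next round, worth 0.81 × 162.0029 = 131.222349 now, so the contractor offers 131.222349, keeping 68.777651.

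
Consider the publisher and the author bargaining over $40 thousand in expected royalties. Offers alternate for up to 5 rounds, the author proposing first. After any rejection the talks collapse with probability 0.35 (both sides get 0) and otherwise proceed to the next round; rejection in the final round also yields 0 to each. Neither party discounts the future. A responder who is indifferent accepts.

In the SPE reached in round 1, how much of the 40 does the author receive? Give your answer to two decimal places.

27.06

Round 5 (the author proposes): the publisher will accept anything ≥ 0, so the author offers 0 and keeps 40.
Round 4 (the publisher proposes): rejecting gives the author an expected 0.65 × 40 = 26. The publisher offers 26 and keeps 40 − 26 = 14.
Round 3 (the author proposes): rejecting gives the publisher an expected 0.65 × 14 = 9.1, so the author offers 9.1, keeping 30.9.
Round 2 (the publisher proposes): rejecting gives the author an expected 0.65 × 30.9 = 20.085. The publisher offers 20.085 and keeps 40 − 20.085 = 19.915.
Round 1 (the author proposes): rejecting gives the publisher an expected 0.65 × 19.915 = 12.94475; the author offers that and keeps 27.05525.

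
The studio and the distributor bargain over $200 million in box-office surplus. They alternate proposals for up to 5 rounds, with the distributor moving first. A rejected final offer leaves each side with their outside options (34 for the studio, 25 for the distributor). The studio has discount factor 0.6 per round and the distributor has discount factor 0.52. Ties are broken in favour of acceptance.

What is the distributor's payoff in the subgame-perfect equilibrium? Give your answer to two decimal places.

121.12

Round 5 (the distributor proposes): the studio gets 34 if talks fail, so the distributor offers 34 and keeps 166.
Round 4 (the studio proposes): the distributor can get 166 next round, worth 0.52 × 166 = 86.32 now, so the studio offers 86.32, keeping 113.68.
Round 3 (the distributor proposes): the studio can get 113.68 next round, worth 0.6 × 113.68 = 68.208 now, so the distributor offers 68.208, keeping 131.792.
Round 2 (the studio proposes): the distributor can get 131.792 next round, worth 0.52 × 131.792 = 68.53184 now. The studio offers 68.53184 and keeps 200 − 68.53184 = 131.46816.
Round 1 (the distributor proposes): the studio can get 131.46816 next round, worth 0.6 × 131.46816 = 78.880896 now, so the distributor offers 78.880896, keeping 121.119104.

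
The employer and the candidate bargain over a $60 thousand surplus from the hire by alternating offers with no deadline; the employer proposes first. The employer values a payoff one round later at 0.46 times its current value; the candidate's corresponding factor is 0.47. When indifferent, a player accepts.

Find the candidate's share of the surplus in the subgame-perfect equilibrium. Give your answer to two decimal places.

19.43

In a stationary SPE each proposer offers the other exactly their discounted continuation value.
If the employer keeps x when proposing and the candidate keeps y when proposing, then x = 60 − 0.47y and y = 60 − 0.46x.
Solving: x = 60(1 − 0.47) / (1 − 0.46·0.47) = 31.8 / 0.7838 ≈ 40.5716.
The candidate gets 60 − 40.5716 ≈ 19.4284.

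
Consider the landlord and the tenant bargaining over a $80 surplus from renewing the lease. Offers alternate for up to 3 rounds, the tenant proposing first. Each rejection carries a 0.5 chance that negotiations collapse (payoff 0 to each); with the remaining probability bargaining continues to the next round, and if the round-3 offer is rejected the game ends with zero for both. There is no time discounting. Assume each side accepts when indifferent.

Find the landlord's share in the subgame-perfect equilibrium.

20

By backward induction:
Round 3 (the tenant proposes): rejection yields 0 for the landlord; the tenant offers 0 and keeps 80.
Round 2 (the landlord proposes): rejecting gives the tenant an expected 0.5 × 80 = 40. The landlord offers 40 and keeps 80 − 40 = 40.
Round 1 (the tenant proposes): rejecting gives the landlord an expected 0.5 × 40 = 20; the tenant offers that and keeps 60.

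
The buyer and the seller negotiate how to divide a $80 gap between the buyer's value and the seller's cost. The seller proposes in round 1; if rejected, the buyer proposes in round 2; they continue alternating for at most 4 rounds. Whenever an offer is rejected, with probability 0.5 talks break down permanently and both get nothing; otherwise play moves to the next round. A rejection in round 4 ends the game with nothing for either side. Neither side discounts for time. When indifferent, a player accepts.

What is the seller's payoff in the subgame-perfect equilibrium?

50

By backward induction:
Round 4 (the buyer proposes): the seller will accept anything ≥ 0, so the buyer offers 0 and keeps 80.
Round 3 (the seller proposes): rejecting gives the buyer an expected 0.5 × 80 = 40. The seller offers 40 and keeps 80 − 40 = 40.
Round 2 (the buyer proposes): rejecting gives the seller an expected 0.5 × 40 = 20; the buyer offers that and keeps 60.
Round 1 (the seller proposes): rejecting gives the buyer an expected 0.5 × 60 = 30, so the seller offers 30, keeping 50.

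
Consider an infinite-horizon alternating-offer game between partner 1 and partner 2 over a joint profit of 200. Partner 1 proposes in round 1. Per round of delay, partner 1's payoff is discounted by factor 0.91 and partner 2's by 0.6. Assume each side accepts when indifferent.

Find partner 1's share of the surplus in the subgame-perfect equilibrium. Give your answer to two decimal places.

When partner 1 proposes, partner 2 accepts any offer worth at least 0.6 times what partner 2 would get by proposing next round; and vice versa.
This gives x = 200 − 0.6y and y = 200 − 0.91x, where x and y are each side's share when it proposes.
Hence (1 − 0.6·0.91)x = 200(1 − 0.6), i.e. 0.454·x = 80.
x ≈ 176.2115; partner 2's share is 200 − x ≈ 23.7885.

176.21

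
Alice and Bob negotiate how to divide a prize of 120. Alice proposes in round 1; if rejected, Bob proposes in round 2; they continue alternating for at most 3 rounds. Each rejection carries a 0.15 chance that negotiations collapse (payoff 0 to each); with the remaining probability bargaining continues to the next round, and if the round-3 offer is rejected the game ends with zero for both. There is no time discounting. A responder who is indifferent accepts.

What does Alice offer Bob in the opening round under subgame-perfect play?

15.3

Round 3 (Alice proposes): Bob will accept anything ≥ 0, so Alice offers 0 and keeps 120.
Round 2 (Bob proposes): rejecting gives Alice an expected 0.85 × 120 = 102, so Bob offers 102, keeping 18.
Round 1 (Alice proposes): rejecting gives Bob an expected 0.85 × 18 = 15.3. Alice offers 15.3 and keeps 120 − 15.3 = 104.7.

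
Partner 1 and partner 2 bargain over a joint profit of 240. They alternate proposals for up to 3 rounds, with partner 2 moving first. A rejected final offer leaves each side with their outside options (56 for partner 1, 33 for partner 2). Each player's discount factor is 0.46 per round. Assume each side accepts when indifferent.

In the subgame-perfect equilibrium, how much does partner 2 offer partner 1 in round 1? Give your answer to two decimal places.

Round 3 (partner 2 proposes): partner 1 gets 56 if talks fail, so partner 2 offers 56 and keeps 184.
Round 2 (partner 1 proposes): partner 2 can get 184 next round, worth 0.46 × 184 = 84.64 now. Partner 1 offers 84.64 and keeps 240 − 84.64 = 155.36.
Round 1 (partner 2 proposes): partner 1 can get 155.36 next round, worth 0.46 × 155.36 = 71.4656 now. Partner 2 offers 71.4656 and keeps 240 − 71.4656 = 168.5344.

71.47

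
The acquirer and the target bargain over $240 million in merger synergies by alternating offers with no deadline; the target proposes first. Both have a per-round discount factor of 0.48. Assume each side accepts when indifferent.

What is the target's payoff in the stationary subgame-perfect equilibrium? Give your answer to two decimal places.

162.16

When the target proposes, the acquirer accepts any offer worth at least 0.48 times what the acquirer would get by proposing next round; and vice versa.
This gives x = 240 − 0.48y and y = 240 − 0.48x, where x and y are each side's share when it proposes.
Hence (1 − 0.48·0.48)x = 240(1 − 0.48), i.e. 0.7696·x = 124.8.
x ≈ 162.1622; the acquirer's share is 240 − x ≈ 77.8378.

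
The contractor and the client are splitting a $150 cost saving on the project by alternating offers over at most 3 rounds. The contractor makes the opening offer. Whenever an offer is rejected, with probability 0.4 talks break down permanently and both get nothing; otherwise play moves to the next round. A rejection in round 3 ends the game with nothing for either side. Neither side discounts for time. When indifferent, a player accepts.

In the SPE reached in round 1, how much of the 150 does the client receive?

Round 3 (the contractor proposes): rejection yields 0 for the client; the contractor offers 0 and keeps 150.
Round 2 (the client proposes): rejecting gives the contractor an expected 0.6 × 150 = 90, so the client offers 90, keeping 60.
Round 1 (the contractor proposes): rejecting gives the client an expected 0.6 × 60 = 36. The contractor offers 36 and keeps 150 − 36 = 114.

36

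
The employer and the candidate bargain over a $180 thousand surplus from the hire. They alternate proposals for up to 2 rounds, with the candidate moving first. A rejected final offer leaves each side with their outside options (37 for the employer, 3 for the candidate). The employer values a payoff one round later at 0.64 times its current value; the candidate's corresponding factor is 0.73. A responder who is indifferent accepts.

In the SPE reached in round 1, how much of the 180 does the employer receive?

113.28

Round 2 (the employer proposes): the candidate gets 3 if talks fail, so the employer offers 3 and keeps 177.
Round 1 (the candidate proposes): the employer can get 177 next round, worth 0.64 × 177 = 113.28 now; the candidate offers that and keeps 66.72.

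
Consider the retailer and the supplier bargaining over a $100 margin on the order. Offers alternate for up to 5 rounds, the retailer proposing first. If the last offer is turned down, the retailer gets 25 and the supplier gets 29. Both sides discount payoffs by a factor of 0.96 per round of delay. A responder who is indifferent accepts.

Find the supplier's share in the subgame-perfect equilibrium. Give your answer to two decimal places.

By backward induction:
Round 5 (the retailer proposes): the supplier gets 29 if talks fail, so the retailer offers 29 and keeps 71.
Round 4 (the supplier proposes): the retailer can get 71 next round, worth 0.96 × 71 = 68.16 now, so the supplier offers 68.16, keeping 31.84.
Round 3 (the retailer proposes): the supplier can get 31.84 next round, worth 0.96 × 31.84 = 30.5664 now. The retailer offers 30.5664 and keeps 100 − 30.5664 = 69.4336.
Round 2 (the supplier proposes): the retailer can get 69.4336 next round, worth 0.96 × 69.4336 = 66.656256 now. The supplier offers 66.656256 and keeps 100 − 66.656256 = 33.343744.
Round 1 (the retailer proposes): the supplier can get 33.343744 next round, worth 0.96 × 33.343744 = 32.00999424 now, so the retailer offers 32.00999424, keeping 67.99000576.

32.01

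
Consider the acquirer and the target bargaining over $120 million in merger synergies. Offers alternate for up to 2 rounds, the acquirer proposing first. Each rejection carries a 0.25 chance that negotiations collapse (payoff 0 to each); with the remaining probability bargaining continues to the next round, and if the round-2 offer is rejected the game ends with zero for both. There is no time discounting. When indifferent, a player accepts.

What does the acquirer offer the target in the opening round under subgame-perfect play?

90

Round 2 (the target proposes): rejection yields 0 for the acquirer; the target offers 0 and keeps 120.
Round 1 (the acquirer proposes): rejecting gives the target an expected 0.75 × 120 = 90; the acquirer offers that and keeps 30.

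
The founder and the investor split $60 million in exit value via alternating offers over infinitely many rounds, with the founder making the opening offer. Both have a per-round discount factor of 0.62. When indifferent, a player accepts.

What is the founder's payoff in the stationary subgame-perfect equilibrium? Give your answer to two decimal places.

37.04

Let x be the founder's share when the founder proposes and y be the investor's share when the investor proposes.
The investor accepts iff offered ≥ 0.62·y, so x = 60 − 0.62y. Symmetrically y = 60 − 0.62x.
Substituting: x = 60 − 0.62(60 − 0.62x), giving x(1 − 0.62·0.62) = 60(1 − 0.62).
So x = 60 × 0.38 / 0.6156 ≈ 37.0370, and the investor receives 60 − x ≈ 22.9630.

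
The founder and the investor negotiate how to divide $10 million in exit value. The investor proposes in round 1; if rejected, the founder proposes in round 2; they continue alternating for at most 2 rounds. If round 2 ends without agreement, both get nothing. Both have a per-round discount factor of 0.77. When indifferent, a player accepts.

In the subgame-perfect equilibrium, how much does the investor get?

By backward induction:
Round 2 (the founder proposes): the investor will accept anything ≥ 0, so the founder offers 0 and keeps 10.
Round 1 (the investor proposes): the founder can get 10 next round, worth 0.77 × 10 = 7.7 now. The investor offers 7.7 and keeps 10 − 7.7 = 2.3.

2.3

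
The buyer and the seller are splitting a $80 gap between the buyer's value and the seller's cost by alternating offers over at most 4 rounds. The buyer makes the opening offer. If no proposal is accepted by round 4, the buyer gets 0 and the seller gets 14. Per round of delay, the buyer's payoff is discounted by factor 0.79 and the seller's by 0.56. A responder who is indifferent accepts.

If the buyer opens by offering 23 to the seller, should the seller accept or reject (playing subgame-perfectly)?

Round 4 (the seller proposes): rejection yields 0 for the buyer; the seller offers 0 and keeps 80.
Round 3 (the buyer proposes): the seller can get 80 next round, worth 0.56 × 80 = 44.8 now, so the buyer offers 44.8, keeping 35.2.
Round 2 (the seller proposes): the buyer can get 35.2 next round, worth 0.79 × 35.2 = 27.808 now. The seller offers 27.808 and keeps 80 − 27.808 = 52.192.
So by rejecting in round 1, the seller gets 52.192 next round, worth 0.56 × 52.192 = 29.22752 now.
Offer 23 < 29.22752, so the seller rejects.

Reject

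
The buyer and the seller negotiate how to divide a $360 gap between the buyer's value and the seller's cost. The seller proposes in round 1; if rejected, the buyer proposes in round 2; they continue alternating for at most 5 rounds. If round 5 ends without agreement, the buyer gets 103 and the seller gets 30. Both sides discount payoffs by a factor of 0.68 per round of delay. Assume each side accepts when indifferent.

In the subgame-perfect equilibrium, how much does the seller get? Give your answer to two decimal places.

By backward induction:
Round 5 (the seller proposes): the buyer gets 103 if talks fail, so the seller offers 103 and keeps 257.
Round 4 (the buyer proposes): the seller can get 257 next round, worth 0.68 × 257 = 174.76 now, so the buyer offers 174.76, keeping 185.24.
Round 3 (the seller proposes): the buyer can get 185.24 next round, worth 0.68 × 185.24 = 125.9632 now. The seller offers 125.9632 and keeps 360 − 125.9632 = 234.0368.
Round 2 (the buyer proposes): the seller can get 234.0368 next round, worth 0.68 × 234.0368 = 159.145024 now; the buyer offers that and keeps 200.854976.
Round 1 (the seller proposes): the buyer can get 200.854976 next round, worth 0.68 × 200.854976 = 136.58138368 now. The seller offers 136.58138368 and keeps 360 − 136.58138368 = 223.41861632.

223.42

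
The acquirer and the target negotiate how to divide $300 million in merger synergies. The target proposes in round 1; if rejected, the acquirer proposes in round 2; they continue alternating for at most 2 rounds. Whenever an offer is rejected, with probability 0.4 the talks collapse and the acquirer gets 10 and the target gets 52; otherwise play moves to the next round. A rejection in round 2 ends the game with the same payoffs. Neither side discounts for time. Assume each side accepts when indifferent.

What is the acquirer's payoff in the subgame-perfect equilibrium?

By backward induction:
Round 2 (the acquirer proposes): the target gets 52 if talks fail, so the acquirer offers 52 and keeps 248.
Round 1 (the target proposes): rejecting gives the acquirer an expected 0.6 × 248 + 0.4 × 10 = 152.8. The target offers 152.8 and keeps 300 − 152.8 = 147.2.

152.8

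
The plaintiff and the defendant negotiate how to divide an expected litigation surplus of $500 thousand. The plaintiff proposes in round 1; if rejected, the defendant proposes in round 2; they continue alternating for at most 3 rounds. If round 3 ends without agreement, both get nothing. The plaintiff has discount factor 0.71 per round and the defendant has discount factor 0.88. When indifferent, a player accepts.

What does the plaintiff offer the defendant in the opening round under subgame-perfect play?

127.6

Solve by backward induction from round 3.
Round 3 (the plaintiff proposes): the defendant will accept anything ≥ 0, so the plaintiff offers 0 and keeps 500.
Round 2 (the defendant proposes): the plaintiff can get 500 next round, worth 0.71 × 500 = 355 now, so the defendant offers 355, keeping 145.
Round 1 (the plaintiff proposes): the defendant can get 145 next round, worth 0.88 × 145 = 127.6 now. The plaintiff offers 127.6 and keeps 500 − 127.6 = 372.4.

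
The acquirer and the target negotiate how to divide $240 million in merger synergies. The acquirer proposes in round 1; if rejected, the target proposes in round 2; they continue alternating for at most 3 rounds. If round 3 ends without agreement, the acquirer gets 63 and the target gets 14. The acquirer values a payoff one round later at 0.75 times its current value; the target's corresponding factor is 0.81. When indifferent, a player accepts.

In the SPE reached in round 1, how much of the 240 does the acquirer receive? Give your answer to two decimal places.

182.90

Work backward from the last round.
Round 3 (the acquirer proposes): the target gets 14 if talks fail, so the acquirer offers 14 and keeps 226.
Round 2 (the target proposes): the acquirer can get 226 next round, worth 0.75 × 226 = 169.5 now. The target offers 169.5 and keeps 240 − 169.5 = 70.5.
Round 1 (the acquirer proposes): the target can get 70.5 next round, worth 0.81 × 70.5 = 57.105 now; the acquirer offers that and keeps 182.895.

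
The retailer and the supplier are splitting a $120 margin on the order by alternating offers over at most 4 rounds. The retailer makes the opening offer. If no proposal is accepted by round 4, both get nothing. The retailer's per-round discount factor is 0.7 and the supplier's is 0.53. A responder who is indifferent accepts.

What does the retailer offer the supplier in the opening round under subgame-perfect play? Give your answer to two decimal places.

Work backward from the last round.
Round 4 (the supplier proposes): the retailer will accept anything ≥ 0, so the supplier offers 0 and keeps 120.
Round 3 (the retailer proposes): the supplier can get 120 next round, worth 0.53 × 120 = 63.6 now, so the retailer offers 63.6, keeping 56.4.
Round 2 (the supplier proposes): the retailer can get 56.4 next round, worth 0.7 × 56.4 = 39.48 now; the supplier offers that and keeps 80.52.
Round 1 (the retailer proposes): the supplier can get 80.52 next round, worth 0.53 × 80.52 = 42.6756 now. The retailer offers 42.6756 and keeps 120 − 42.6756 = 77.3244.

42.68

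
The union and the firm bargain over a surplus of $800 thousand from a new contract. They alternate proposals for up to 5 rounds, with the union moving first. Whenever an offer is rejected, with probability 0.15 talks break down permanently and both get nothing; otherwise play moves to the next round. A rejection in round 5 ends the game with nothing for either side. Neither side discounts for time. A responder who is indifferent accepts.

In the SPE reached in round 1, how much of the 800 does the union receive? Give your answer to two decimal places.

Round 5 (the union proposes): the firm will accept anything ≥ 0, so the union offers 0 and keeps 800.
Round 4 (the firm proposes): rejecting gives the union an expected 0.85 × 800 = 680, so the firm offers 680, keeping 120.
Round 3 (the union proposes): rejecting gives the firm an expected 0.85 × 120 = 102, so the union offers 102, keeping 698.
Round 2 (the firm proposes): rejecting gives the union an expected 0.85 × 698 = 593.3, so the firm offers 593.3, keeping 206.7.
Round 1 (the union proposes): rejecting gives the firm an expected 0.85 × 206.7 = 175.695. The union offers 175.695 and keeps 800 − 175.695 = 624.305.

624.31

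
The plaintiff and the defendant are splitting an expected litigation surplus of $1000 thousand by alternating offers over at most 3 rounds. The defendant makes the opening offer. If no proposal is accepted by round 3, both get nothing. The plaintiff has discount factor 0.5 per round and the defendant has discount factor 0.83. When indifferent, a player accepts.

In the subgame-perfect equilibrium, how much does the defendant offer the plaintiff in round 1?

Work backward from the last round.
Round 3 (the defendant proposes): rejection yields 0 for the plaintiff; the defendant offers 0 and keeps 1000.
Round 2 (the plaintiff proposes): the defendant can get 1000 next round, worth 0.83 × 1000 = 830 now; the plaintiff offers that and keeps 170.
Round 1 (the defendant proposes): the plaintiff can get 170 next round, worth 0.5 × 170 = 85 now; the defendant offers that and keeps 915.

85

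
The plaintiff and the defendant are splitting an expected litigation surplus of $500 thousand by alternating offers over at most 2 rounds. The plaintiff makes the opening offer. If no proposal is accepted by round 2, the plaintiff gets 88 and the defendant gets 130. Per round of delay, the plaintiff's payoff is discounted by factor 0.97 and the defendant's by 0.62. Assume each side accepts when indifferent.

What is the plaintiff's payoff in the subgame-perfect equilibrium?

Round 2 (the defendant proposes): the plaintiff gets 88 if talks fail, so the defendant offers 88 and keeps 412.
Round 1 (the plaintiff proposes): the defendant can get 412 next round, worth 0.62 × 412 = 255.44 now; the plaintiff offers that and keeps 244.56.

244.56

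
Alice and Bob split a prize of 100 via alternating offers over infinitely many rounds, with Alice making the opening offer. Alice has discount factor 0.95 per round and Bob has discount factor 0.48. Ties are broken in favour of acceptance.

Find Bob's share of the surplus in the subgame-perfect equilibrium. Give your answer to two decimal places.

In a stationary SPE each proposer offers the other exactly their discounted continuation value.
If Alice keeps x when proposing and Bob keeps y when proposing, then x = 100 − 0.48y and y = 100 − 0.95x.
Solving: x = 100(1 − 0.48) / (1 − 0.95·0.48) = 52 / 0.544 ≈ 95.5882.
Bob gets 100 − 95.5882 ≈ 4.4118.

4.41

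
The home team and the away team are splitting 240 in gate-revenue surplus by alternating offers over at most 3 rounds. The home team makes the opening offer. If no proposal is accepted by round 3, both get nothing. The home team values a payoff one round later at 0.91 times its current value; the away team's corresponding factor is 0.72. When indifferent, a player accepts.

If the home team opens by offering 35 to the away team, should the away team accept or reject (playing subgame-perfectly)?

Accept

Round 3 (the home team proposes): rejection yields 0 for the away team; the home team offers 0 and keeps 240.
Round 2 (the away team proposes): the home team can get 240 next round, worth 0.91 × 240 = 218.4 now, so the away team offers 218.4, keeping 21.6.
So by rejecting in round 1, the away team gets 21.6 next round, worth 0.72 × 21.6 = 15.552 now.
Offer 35 ≥ 15.552, so the away team accepts.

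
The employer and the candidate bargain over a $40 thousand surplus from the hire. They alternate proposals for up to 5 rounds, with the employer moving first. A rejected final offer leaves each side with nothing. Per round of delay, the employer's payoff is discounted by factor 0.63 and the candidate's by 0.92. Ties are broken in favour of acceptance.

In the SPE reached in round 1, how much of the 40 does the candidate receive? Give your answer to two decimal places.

Round 5 (the employer proposes): rejection yields 0 for the candidate; the employer offers 0 and keeps 40.
Round 4 (the candidate proposes): the employer can get 40 next round, worth 0.63 × 40 = 25.2 now. The candidate offers 25.2 and keeps 40 − 25.2 = 14.8.
Round 3 (the employer proposes): the candidate can get 14.8 next round, worth 0.92 × 14.8 = 13.616 now; the employer offers that and keeps 26.384.
Round 2 (the candidate proposes): the employer can get 26.384 next round, worth 0.63 × 26.384 = 16.62192 now; the candidate offers that and keeps 23.37808.
Round 1 (the employer proposes): the candidate can get 23.37808 next round, worth 0.92 × 23.37808 = 21.5078336 now, so the employer offers 21.5078336, keeping 18.4921664.

21.51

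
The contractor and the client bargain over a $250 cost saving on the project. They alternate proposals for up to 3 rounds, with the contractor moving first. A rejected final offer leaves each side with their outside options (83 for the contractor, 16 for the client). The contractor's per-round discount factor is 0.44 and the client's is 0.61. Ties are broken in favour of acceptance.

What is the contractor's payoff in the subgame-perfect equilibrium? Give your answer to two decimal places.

160.31

Round 3 (the contractor proposes): the client gets 16 if talks fail, so the contractor offers 16 and keeps 234.
Round 2 (the client proposes): the contractor can get 234 next round, worth 0.44 × 234 = 102.96 now, so the client offers 102.96, keeping 147.04.
Round 1 (the contractor proposes): the client can get 147.04 next round, worth 0.61 × 147.04 = 89.6944 now. The contractor offers 89.6944 and keeps 250 − 89.6944 = 160.3056.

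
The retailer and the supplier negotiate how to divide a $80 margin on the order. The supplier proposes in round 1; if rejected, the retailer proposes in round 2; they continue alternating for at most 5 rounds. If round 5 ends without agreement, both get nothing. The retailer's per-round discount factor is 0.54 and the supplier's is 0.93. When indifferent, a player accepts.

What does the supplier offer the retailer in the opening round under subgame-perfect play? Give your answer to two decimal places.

4.54

Round 5 (the supplier proposes): rejection yields 0 for the retailer; the supplier offers 0 and keeps 80.
Round 4 (the retailer proposes): the supplier can get 80 next round, worth 0.93 × 80 = 74.4 now; the retailer offers that and keeps 5.6.
Round 3 (the supplier proposes): the retailer can get 5.6 next round, worth 0.54 × 5.6 = 3.024 now. The supplier offers 3.024 and keeps 80 − 3.024 = 76.976.
Round 2 (the retailer proposes): the supplier can get 76.976 next round, worth 0.93 × 76.976 = 71.58768 now. The retailer offers 71.58768 and keeps 80 − 71.58768 = 8.41232.
Round 1 (the supplier proposes): the retailer can get 8.41232 next round, worth 0.54 × 8.41232 = 4.5426528 now. The supplier offers 4.5426528 and keeps 80 − 4.5426528 = 75.4573472.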